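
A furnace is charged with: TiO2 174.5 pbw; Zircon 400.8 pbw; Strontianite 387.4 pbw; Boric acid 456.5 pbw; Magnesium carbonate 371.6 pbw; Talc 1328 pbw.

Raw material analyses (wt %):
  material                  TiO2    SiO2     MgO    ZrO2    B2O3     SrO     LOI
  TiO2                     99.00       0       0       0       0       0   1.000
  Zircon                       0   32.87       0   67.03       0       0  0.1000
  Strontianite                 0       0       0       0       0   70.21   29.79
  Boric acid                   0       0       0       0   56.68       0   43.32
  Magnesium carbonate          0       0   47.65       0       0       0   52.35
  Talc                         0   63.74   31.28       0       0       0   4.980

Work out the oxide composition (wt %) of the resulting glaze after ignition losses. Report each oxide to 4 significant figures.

Glass mass = 2543 pbw (batch 3119 − LOI 576.0).
Composition: TiO2 6.794%, SiO2 38.47%, MgO 23.30%, ZrO2 10.57%, B2O3 10.18%, SrO 10.70%

Working values appear with 4-significant-figure rounding at each printed step. Full precision is maintained at each step — exactly one rounding lands on every reported figure — the derived quantities, which include LOI, six oxide percentages, the yield, net glass mass, the totals, are re-derived in full float precision, as written in the problem or answer text, from the batch weights per 2543 pbw of glass.
What the batch supplies per oxide:
  TiO2: 174.5·0.9900 = 172.8 pbw
  SiO2: 400.8·0.3287 + 1328·0.6374 = 978.2 pbw
  MgO: 371.6·0.4765 + 1328·0.3128 = 592.5 pbw
  ZrO2: 400.8·0.6703 = 268.7 pbw
  B2O3: 456.5·0.5668 = 258.7 pbw
  SrO: 387.4·0.7021 = 272.0 pbw
LOI: 174.5·0.01000 + 400.8·0.001000 + 387.4·0.2979 + 456.5·0.4332 + 371.6·0.5235 + 1328·0.04980 = 576.0 pbw
Glass mass = batch − LOI = 3119 − 576.0 = 2543 pbw (= the summed oxide contributions)
each oxide over glass, ×100, is wt %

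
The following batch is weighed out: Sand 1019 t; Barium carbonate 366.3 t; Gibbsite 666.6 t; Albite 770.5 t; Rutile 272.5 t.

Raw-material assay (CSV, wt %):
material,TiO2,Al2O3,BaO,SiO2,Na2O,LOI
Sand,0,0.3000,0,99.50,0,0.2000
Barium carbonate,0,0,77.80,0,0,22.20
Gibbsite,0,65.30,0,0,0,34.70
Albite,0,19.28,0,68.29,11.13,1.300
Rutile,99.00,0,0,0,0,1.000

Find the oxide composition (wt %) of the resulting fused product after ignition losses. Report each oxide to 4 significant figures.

Intermediates appear, with 4-significant-digit rounding, in the printout. All arithmetic runs at exact precision from start to finish. A single rounding yields every reported figure. All derived quantities are carried from the weighed amounts at 2767 t of glass in full precision (ignition loss, yield, totals, net glass mass, five oxide percentages), as written in the question or the answer.
Oxide masses out of the charge:
  TiO2: 272.5·0.9900 = 269.8 t
  Al2O3: 1019·0.003000 + 666.6·0.6530 + 770.5·0.1928 = 586.9 t
  BaO: 366.3·0.7780 = 285.0 t
  SiO2: 1019·0.9950 + 770.5·0.6829 = 1540 t
  Na2O: 770.5·0.1113 = 85.76 t
LOI: 1019·0.002000 + 366.3·0.2220 + 666.6·0.3470 + 770.5·0.01300 + 272.5·0.01000 = 327.4 t
Net of LOI, the glass mass = 3095 − 327.4 = 2767 t (= Σ oxide masses)
each wt % is 100 × oxide ÷ glass

Glass mass = 2767 t (batch 3095 − LOI 327.4).
Composition: TiO2 9.748%, Al2O3 21.21%, BaO 10.30%, SiO2 55.65%, Na2O 3.099%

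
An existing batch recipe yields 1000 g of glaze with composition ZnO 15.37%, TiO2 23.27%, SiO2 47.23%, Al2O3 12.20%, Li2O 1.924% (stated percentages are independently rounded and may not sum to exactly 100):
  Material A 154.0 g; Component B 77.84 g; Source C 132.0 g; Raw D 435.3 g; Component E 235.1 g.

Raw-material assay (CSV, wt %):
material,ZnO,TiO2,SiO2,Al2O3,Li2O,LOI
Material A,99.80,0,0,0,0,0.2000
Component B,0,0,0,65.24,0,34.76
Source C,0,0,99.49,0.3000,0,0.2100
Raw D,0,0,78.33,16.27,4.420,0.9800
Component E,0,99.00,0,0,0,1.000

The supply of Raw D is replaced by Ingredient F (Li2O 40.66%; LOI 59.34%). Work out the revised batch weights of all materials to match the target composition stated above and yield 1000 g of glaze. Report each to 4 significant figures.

Revised batch per 1000 g glaze:
  Material A: 154.0 g
  Component B: 184.8 g
  Source C: 474.7 g
  Ingredient F: 47.32 g
  Component E: 235.1 g
Total batch = 1096 g; LOI loss = 95.97 g

The whole derivation keeps full precision in all steps. The intermediate values are printed, with 4-significant-figure rounding, as written; exactly one rounding goes into every reported figure — the derived quantities (five oxide percentages, ignition loss, the yield, net glass mass, the totals) are computed in full precision from the batch weights per 1000 g of glass precisely as stated by the problem or the answer.
Oxide-by-oxide targets in 1000 g glaze:
  ZnO: 15.37% × 1000 = 153.7 g
  TiO2: 23.27% × 1000 = 232.7 g
  SiO2: 47.23% × 1000 = 472.3 g
  Al2O3: 12.20% × 1000 = 122.0 g
  Li2O: 1.924% × 1000 = 19.24 g
A balance pass over the oxides, per the reported batch figures, under the basis named above (each sum matches its target mass once rounding is allowed for):
  ZnO: 154.0·0.9980 = 153.7 g (target 153.7 g)
  TiO2: 235.1·0.9900 = 232.7 g (target 232.7 g)
  SiO2: 474.7·0.9949 = 472.3 g (target 472.3 g)
  Al2O3: 184.8·0.6524 + 474.7·0.003000 = 122.0 g (target 122.0 g)
  Li2O: 47.32·0.4066 = 19.24 g (target 19.24 g)
Glass mass check: the batch minus its LOI: 999.9 g (per-oxide target masses sum to 999.9 g; stated basis 1000 g — gaps are rounding artifacts).
Batch total: Σ batch = 1096 g; loss to ignition Σ batch·LOI = 95.97 g; yield = glass ÷ total batch = 91.24%.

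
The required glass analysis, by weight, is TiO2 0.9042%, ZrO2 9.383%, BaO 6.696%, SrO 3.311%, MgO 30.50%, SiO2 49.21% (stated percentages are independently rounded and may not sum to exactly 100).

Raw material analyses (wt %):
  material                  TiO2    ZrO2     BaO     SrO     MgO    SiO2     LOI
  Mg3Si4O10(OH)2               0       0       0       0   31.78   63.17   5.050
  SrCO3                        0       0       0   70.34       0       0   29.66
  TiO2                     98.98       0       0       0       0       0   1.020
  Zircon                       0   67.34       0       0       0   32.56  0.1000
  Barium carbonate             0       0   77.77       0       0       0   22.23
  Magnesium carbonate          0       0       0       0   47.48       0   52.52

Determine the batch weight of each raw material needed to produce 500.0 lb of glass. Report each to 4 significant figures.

Batch per 500.0 lb glass:
  Mg3Si4O10(OH)2: 353.6 lb
  SrCO3: 23.54 lb
  TiO2: 4.568 lb
  Zircon: 69.67 lb
  Barium carbonate: 43.05 lb
  Magnesium carbonate: 84.51 lb
Total batch = 578.9 lb; LOI loss = 78.91 lb; yield = 86.37%

The whole derivation keeps exact precision through the solve — intermediates are displayed rounded off to 4 significant digits as written. Every reported figure carries a single rounding. Derived quantities are re-derived in full float precision (ignition loss, totals, the yield, six oxide percentages, glass mass) from the weighed amounts on 500.0 lb of glass, exactly as printed in the problem or answer text.
Per-oxide target masses for 500.0 lb glass:
  TiO2: 0.9042% × 500.0 = 4.521 lb
  ZrO2: 9.383% × 500.0 = 46.92 lb
  BaO: 6.696% × 500.0 = 33.48 lb
  SrO: 3.311% × 500.0 = 16.56 lb
  MgO: 30.50% × 500.0 = 152.5 lb
  SiO2: 49.21% × 500.0 = 246.0 lb
Checking each oxide sum on the weights just shown, against the basis in use (target by target, the sums agree modulo rounding of the values):
  TiO2: 4.568·0.9898 = 4.521 lb (target 4.521 lb)
  ZrO2: 69.67·0.6734 = 46.92 lb (target 46.92 lb)
  BaO: 43.05·0.7777 = 33.48 lb (target 33.48 lb)
  SrO: 23.54·0.7034 = 16.56 lb (target 16.56 lb)
  MgO: 353.6·0.3178 + 84.51·0.4748 = 152.5 lb (target 152.5 lb)
  SiO2: 353.6·0.6317 + 69.67·0.3256 = 246.1 lb (target 246.0 lb)
Mass balance on the glass: batch total minus LOI = 500.0 lb (per-oxide target masses sum to 500.0 lb; against the stated basis, 500.0 lb — a pure rounding effect).
Total batch = Σ batch = 578.9 lb; the LOI term Σ batch·LOI equals 78.91 lb; as yield: glass ÷ batch → 86.37%.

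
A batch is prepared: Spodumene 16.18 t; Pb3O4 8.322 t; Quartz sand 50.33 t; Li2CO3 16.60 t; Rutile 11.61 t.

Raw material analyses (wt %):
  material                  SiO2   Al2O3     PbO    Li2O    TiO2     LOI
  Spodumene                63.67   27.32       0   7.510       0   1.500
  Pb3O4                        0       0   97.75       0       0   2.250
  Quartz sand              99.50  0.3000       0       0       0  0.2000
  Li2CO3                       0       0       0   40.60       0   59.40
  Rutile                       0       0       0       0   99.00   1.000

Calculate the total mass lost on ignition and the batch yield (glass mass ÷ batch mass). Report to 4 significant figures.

LOI loss = 10.51 t; glass = 92.53 t; yield = 89.80%

The working math keeps exact precision in all steps; the intermediate values are printed with 4-significant-figure rounding when written out — every reported number carries a single rounding; all derived quantities (ignition loss, the totals, the five compositions, glass mass, the yield) are re-derived from the batch weights for 92.53 t of glass at full float precision, as they appear in question or answer.
Ignition loss by material:
  Spodumene: 16.18 × 0.01500 = 0.2427 t
  Pb3O4: 8.322 × 0.02250 = 0.1872 t
  Quartz sand: 50.33 × 0.002000 = 0.1007 t
  Li2CO3: 16.60 × 0.5940 = 9.860 t
  Rutile: 11.61 × 0.01000 = 0.1161 t
Total LOI = 10.51 t
Glass = batch − LOI = 103.0 − 10.51 = 92.53 t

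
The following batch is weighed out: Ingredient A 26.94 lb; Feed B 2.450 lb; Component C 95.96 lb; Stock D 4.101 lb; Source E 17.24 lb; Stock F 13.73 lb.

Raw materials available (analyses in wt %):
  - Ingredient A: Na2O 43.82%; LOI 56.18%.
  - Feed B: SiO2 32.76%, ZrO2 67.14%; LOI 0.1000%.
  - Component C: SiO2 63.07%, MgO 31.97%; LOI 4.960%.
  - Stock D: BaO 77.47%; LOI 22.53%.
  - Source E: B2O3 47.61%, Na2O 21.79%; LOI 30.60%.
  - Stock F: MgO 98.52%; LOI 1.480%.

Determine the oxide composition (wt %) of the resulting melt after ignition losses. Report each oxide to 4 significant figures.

Glass mass = 134.1 lb (batch 160.4 − LOI 26.30).
Composition: SiO2 45.72%, B2O3 6.120%, Na2O 11.60%, MgO 32.96%, BaO 2.369%, ZrO2 1.226%

Exact precision is kept in all steps; mid-chain values are printed, rounded to 4 significant figures, in the printout. Every reported figure is rounded just once. All derived quantities, including totals, LOI, glass mass, six oxide percentages, yield, are computed from the batch weights on 134.1 lb of glass at exact precision exactly as printed in problem or answer.
Per-oxide mass from batch:
  SiO2: 2.450·0.3276 + 95.96·0.6307 = 61.32 lb
  B2O3: 17.24·0.4761 = 8.208 lb
  Na2O: 26.94·0.4382 + 17.24·0.2179 = 15.56 lb
  MgO: 95.96·0.3197 + 13.73·0.9852 = 44.21 lb
  BaO: 4.101·0.7747 = 3.177 lb
  ZrO2: 2.450·0.6714 = 1.645 lb
LOI: 26.94·0.5618 + 2.450·0.001000 + 95.96·0.04960 + 4.101·0.2253 + 17.24·0.3060 + 13.73·0.01480 = 26.30 lb
Glass mass = batch − LOI = 160.4 − 26.30 = 134.1 lb (= Σ oxide masses)
wt % = 100 × oxide mass / glass mass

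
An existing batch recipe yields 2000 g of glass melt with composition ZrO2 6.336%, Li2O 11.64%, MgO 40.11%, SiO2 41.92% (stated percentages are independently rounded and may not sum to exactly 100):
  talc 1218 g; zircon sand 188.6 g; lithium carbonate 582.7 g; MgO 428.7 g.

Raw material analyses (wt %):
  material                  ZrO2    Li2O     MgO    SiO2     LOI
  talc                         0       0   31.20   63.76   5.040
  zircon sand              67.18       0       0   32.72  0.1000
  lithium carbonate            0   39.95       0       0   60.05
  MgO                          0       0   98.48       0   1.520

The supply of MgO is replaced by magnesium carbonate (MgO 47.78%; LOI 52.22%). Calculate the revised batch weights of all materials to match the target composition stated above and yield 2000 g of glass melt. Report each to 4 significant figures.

Revised batch per 2000 g glass melt:
  talc: 1218 g
  zircon sand: 188.6 g
  lithium carbonate: 582.7 g
  magnesium carbonate: 883.5 g
Total batch = 2873 g; LOI loss = 872.9 g

Working values appear (rounded to 4 significant digits) in the printout — the working math keeps full precision through every step — exactly one rounding goes into each reported figure — all derived quantities (ignition loss, the totals, yield, four oxide percentages, net glass mass) are computed starting from the weights for 2000 g of glass in full precision, exactly as shown in problem or answer.
Target oxide masses per 2000 g glass melt:
  ZrO2: 6.336% × 2000 = 126.7 g
  Li2O: 11.64% × 2000 = 232.8 g
  MgO: 40.11% × 2000 = 802.2 g
  SiO2: 41.92% × 2000 = 838.4 g
Sums-versus-targets review using the reported weights, on the stated basis (every target is met by its sum within answer rounding):
  ZrO2: 188.6·0.6718 = 126.7 g (target 126.7 g)
  Li2O: 582.7·0.3995 = 232.8 g (target 232.8 g)
  MgO: 1218·0.3120 + 883.5·0.4778 = 802.2 g (target 802.2 g)
  SiO2: 1218·0.6376 + 188.6·0.3272 = 838.3 g (target 838.4 g)
Glass-mass bookkeeping: batch Σ − ignition loss = 2000 g (per-oxide target masses sum to 2000 g; basis as stated: 2000 g — rounding explains the deltas).
Batch grand total — Σ batch = 2873 g; LOI removed, Σ of batch·LOI: 872.9 g; yield = glass ÷ total batch = 69.62%.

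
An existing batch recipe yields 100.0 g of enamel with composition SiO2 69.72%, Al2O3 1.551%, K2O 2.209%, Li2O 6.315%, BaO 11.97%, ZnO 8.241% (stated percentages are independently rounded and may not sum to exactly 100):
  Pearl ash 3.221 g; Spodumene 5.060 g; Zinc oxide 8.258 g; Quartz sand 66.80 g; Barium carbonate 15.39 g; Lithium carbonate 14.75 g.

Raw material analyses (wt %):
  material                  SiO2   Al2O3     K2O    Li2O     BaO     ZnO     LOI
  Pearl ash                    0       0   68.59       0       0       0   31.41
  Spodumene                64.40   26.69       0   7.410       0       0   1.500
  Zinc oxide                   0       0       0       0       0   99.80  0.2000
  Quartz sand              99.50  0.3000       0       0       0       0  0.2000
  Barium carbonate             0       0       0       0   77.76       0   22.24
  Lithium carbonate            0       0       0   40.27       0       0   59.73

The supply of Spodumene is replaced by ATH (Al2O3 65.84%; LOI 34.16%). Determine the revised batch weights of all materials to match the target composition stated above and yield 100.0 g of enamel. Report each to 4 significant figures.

Revised batch per 100.0 g enamel:
  Pearl ash: 3.221 g
  ATH: 2.036 g
  Zinc oxide: 8.258 g
  Quartz sand: 70.07 g
  Barium carbonate: 15.39 g
  Lithium carbonate: 15.68 g
Total batch = 114.7 g; LOI loss = 14.65 g

In-progress results are printed, rounded to four significant digits, across the worked steps; every computation carries full float precision through the solve — a single rounding produces each reported value. The derived quantities are re-derived in full precision (the yield, net glass mass, the totals, ignition loss, six oxide percentages) using the weight values for 100.0 g of glass, as they appear in the question or the answer.
Per-oxide target masses for 100.0 g enamel:
  SiO2: 69.72% × 100.0 = 69.72 g
  Al2O3: 1.551% × 100.0 = 1.551 g
  K2O: 2.209% × 100.0 = 2.209 g
  Li2O: 6.315% × 100.0 = 6.315 g
  BaO: 11.97% × 100.0 = 11.97 g
  ZnO: 8.241% × 100.0 = 8.241 g
A balance pass over the oxides, from the weights as reported, per the basis as stated (every target is met by its sum exact up to rounding of places):
  SiO2: 70.07·0.9950 = 69.72 g (target 69.72 g)
  Al2O3: 2.036·0.6584 + 70.07·0.003000 = 1.551 g (target 1.551 g)
  K2O: 3.221·0.6859 = 2.209 g (target 2.209 g)
  Li2O: 15.68·0.4027 = 6.314 g (target 6.315 g)
  BaO: 15.39·0.7776 = 11.97 g (target 11.97 g)
  ZnO: 8.258·0.9980 = 8.241 g (target 8.241 g)
Mass balance on the glass: total charge less LOI = 100.0 g (summing oxide targets gives 100.0 g; with the basis standing at 100.0 g — rounding explains the deltas).
Adding the batch up: Σ batch = 114.7 g; LOI loss = Σ batch·LOI = 14.65 g; yield = glass ÷ total batch = 87.22%.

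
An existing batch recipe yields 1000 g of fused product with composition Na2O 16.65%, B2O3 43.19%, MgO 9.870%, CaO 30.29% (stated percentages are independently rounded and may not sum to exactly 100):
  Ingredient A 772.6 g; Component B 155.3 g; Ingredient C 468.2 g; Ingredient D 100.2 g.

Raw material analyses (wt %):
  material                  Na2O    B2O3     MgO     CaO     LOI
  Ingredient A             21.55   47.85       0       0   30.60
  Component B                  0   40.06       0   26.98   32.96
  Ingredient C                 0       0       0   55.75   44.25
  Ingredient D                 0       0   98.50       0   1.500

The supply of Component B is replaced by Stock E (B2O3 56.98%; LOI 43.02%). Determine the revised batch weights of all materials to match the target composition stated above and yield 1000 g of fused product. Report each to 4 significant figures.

The working math carries exact precision in all steps — working values appear, with 4-significant-figure rounding, in the printout — each reported result carries a single rounding — the derived quantities are computed in full float precision (four oxide percentages, LOI, net glass mass, yield, totals) starting from the weights on 1000 g of glass, as given in either problem or answer.
Target masses of each oxide per 1000 g fused product:
  Na2O: 16.65% × 1000 = 166.5 g
  B2O3: 43.19% × 1000 = 431.9 g
  MgO: 9.870% × 1000 = 98.70 g
  CaO: 30.29% × 1000 = 302.9 g
Sums-versus-targets review using the reported weights, per the basis as stated (target by target, the sums agree up to rounding of the answer):
  Na2O: 772.6·0.2155 = 166.5 g (target 166.5 g)
  B2O3: 772.6·0.4785 + 109.2·0.5698 = 431.9 g (target 431.9 g)
  MgO: 100.2·0.9850 = 98.70 g (target 98.70 g)
  CaO: 543.3·0.5575 = 302.9 g (target 302.9 g)
Glass mass check: total batch − LOI = 1000 g (oxide target masses add up to 1000 g; basis as stated: 1000 g — rounding explains the deltas).
Summing the batch: Σ batch = 1525 g; the LOI term Σ batch·LOI equals 525.3 g; as yield: glass ÷ batch → 65.56%.

Revised batch per 1000 g fused product:
  Ingredient A: 772.6 g
  Stock E: 109.2 g
  Ingredient C: 543.3 g
  Ingredient D: 100.2 g
Total batch = 1525 g; LOI loss = 525.3 g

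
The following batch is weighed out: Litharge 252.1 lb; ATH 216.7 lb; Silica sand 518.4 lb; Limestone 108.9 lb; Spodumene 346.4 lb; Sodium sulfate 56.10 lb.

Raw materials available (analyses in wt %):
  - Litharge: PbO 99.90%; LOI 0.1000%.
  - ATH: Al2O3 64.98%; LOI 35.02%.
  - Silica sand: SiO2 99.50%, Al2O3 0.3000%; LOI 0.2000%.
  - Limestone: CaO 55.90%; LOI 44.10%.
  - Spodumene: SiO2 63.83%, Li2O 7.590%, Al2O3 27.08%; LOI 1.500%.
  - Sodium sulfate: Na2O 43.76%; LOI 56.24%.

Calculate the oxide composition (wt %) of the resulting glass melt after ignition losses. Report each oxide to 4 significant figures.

Values along the way are shown with 4-significant-figure rounding when written out; the whole derivation carries exact precision from first step to last; every reported result carries a single rounding; all derived quantities (LOI, the totals, glass mass, six oxide percentages, the yield) are rebuilt at full float precision starting from the weights on 1337 lb of glass as set out in the problem or the answer.
What the batch supplies per oxide:
  Na2O: 56.10·0.4376 = 24.55 lb
  SiO2: 518.4·0.9950 + 346.4·0.6383 = 736.9 lb
  CaO: 108.9·0.5590 = 60.88 lb
  Li2O: 346.4·0.07590 = 26.29 lb
  Al2O3: 216.7·0.6498 + 518.4·0.003000 + 346.4·0.2708 = 236.2 lb
  PbO: 252.1·0.9990 = 251.8 lb
LOI: 252.1·0.001000 + 216.7·0.3502 + 518.4·0.002000 + 108.9·0.4410 + 346.4·0.01500 + 56.10·0.5624 = 161.9 lb
Glass mass = batch − LOI = 1499 − 161.9 = 1337 lb (matching Σ of the oxides)
each wt % is 100 × oxide ÷ glass

Glass mass = 1337 lb (batch 1499 − LOI 161.9).
Composition: Na2O 1.837%, SiO2 55.13%, CaO 4.554%, Li2O 1.967%, Al2O3 17.67%, PbO 18.84%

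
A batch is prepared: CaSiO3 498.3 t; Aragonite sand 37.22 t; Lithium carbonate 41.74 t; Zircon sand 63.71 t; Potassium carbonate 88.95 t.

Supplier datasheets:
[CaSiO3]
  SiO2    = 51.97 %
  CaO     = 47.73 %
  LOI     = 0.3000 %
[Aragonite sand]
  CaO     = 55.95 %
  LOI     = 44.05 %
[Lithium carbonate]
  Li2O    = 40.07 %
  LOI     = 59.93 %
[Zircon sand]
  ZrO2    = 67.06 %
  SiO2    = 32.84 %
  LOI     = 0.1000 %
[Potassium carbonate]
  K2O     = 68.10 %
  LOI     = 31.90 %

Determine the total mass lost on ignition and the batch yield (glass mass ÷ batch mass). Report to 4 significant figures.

Mid-chain values are shown rounded to 4 significant digits at each printed step; every computation carries full precision at all times. Each reported number is rounded once only — the derived quantities (five oxide percentages, the yield, net glass mass, totals, ignition loss) are recomputed at exact precision from the weighed amounts per 658.6 t of glass, as set out in the problem or the answer.
Loss on ignition, line by line:
  CaSiO3: 498.3 × 0.003000 = 1.495 t
  Aragonite sand: 37.22 × 0.4405 = 16.40 t
  Lithium carbonate: 41.74 × 0.5993 = 25.01 t
  Zircon sand: 63.71 × 0.001000 = 0.06371 t
  Potassium carbonate: 88.95 × 0.3190 = 28.38 t
Total LOI = 71.34 t
Glass = batch − LOI = 729.9 − 71.34 = 658.6 t

LOI loss = 71.34 t; glass = 658.6 t; yield = 90.23%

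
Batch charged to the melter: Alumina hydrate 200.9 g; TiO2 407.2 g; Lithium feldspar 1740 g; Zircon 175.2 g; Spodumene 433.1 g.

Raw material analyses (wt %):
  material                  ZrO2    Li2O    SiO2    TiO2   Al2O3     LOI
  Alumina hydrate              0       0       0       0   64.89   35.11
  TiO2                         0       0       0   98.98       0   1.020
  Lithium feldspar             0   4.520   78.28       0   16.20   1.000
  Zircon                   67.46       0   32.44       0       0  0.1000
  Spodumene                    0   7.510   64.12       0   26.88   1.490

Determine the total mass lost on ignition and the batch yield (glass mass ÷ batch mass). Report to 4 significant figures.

LOI loss = 98.72 g; glass = 2858 g; yield = 96.66%

Intermediates are printed rounded off to 4 significant figures in the working. Each numeric step carries exact precision from first step to last. Every reported number takes just one rounding; all derived quantities are carried from the weighed amounts per 2858 g of glass at full float precision (the yield, the totals, glass mass, LOI, five oxide percentages) exactly as shown in either problem or answer.
Ignition loss by material:
  Alumina hydrate: 200.9 × 0.3511 = 70.54 g
  TiO2: 407.2 × 0.01020 = 4.153 g
  Lithium feldspar: 1740 × 0.01000 = 17.40 g
  Zircon: 175.2 × 0.001000 = 0.1752 g
  Spodumene: 433.1 × 0.01490 = 6.453 g
Total LOI = 98.72 g
Glass = batch − LOI = 2956 − 98.72 = 2858 g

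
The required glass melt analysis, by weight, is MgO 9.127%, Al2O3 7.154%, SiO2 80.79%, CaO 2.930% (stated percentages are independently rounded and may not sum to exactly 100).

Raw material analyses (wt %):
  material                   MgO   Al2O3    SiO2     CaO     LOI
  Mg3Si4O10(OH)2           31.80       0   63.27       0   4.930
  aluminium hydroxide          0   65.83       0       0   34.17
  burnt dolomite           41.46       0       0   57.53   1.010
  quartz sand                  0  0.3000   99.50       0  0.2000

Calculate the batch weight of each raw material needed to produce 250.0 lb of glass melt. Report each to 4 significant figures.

Batch per 250.0 lb glass melt:
  Mg3Si4O10(OH)2: 55.15 lb
  aluminium hydroxide: 26.40 lb
  burnt dolomite: 12.73 lb
  quartz sand: 167.9 lb
Total batch = 262.2 lb; LOI loss = 12.20 lb; yield = 95.35%

The working math carries exact precision through every step. The intermediate values are printed, rounded to 4 significant digits, alongside each step; exactly one rounding lands on each reported value. The derived quantities (the totals, the yield, net glass mass, the four compositions, ignition loss) are rebuilt at full precision from the batch weights per 250.0 lb of glass, exactly as shown in problem or answer.
Target masses of each oxide per 250.0 lb glass melt:
  MgO: 9.127% × 250.0 = 22.82 lb
  Al2O3: 7.154% × 250.0 = 17.89 lb
  SiO2: 80.79% × 250.0 = 202.0 lb
  CaO: 2.930% × 250.0 = 7.325 lb
Checking each oxide sum per the reported batch figures, at the basis given (oxide sums agree with the targets modulo rounding of the values):
  MgO: 55.15·0.3180 + 12.73·0.4146 = 22.82 lb (target 22.82 lb)
  Al2O3: 26.40·0.6583 + 167.9·0.003000 = 17.88 lb (target 17.89 lb)
  SiO2: 55.15·0.6327 + 167.9·0.9950 = 202.0 lb (target 202.0 lb)
  CaO: 12.73·0.5753 = 7.324 lb (target 7.325 lb)
Glass mass check: total charge less LOI = 250.0 lb (summing oxide targets gives 250.0 lb; against the stated basis, 250.0 lb — gaps are rounding artifacts).
Batch grand total — Σ batch = 262.2 lb; the LOI term Σ batch·LOI equals 12.20 lb; as yield: glass ÷ batch → 95.35%.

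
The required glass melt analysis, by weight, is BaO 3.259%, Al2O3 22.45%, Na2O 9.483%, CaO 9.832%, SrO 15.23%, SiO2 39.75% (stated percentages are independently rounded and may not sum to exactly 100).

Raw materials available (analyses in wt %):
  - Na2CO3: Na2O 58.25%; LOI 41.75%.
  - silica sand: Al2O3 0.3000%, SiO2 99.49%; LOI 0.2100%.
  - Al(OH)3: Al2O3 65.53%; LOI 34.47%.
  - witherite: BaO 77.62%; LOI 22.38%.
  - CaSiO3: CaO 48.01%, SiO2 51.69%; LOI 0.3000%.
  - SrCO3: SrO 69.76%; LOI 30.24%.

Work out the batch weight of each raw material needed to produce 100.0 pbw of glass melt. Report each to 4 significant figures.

All arithmetic keeps exact precision at each step. Values along the way are shown rounded off to 4 significant figures across the worked steps; a single rounding finalizes each reported value — the derived quantities, including six oxide percentages, yield, totals, ignition loss, net glass mass, are computed using the weight values per 100.0 pbw of glass at full precision as written in problem or answer.
Oxide-by-oxide targets in 100.0 pbw glass melt:
  BaO: 3.259% × 100.0 = 3.259 pbw
  Al2O3: 22.45% × 100.0 = 22.45 pbw
  Na2O: 9.483% × 100.0 = 9.483 pbw
  CaO: 9.832% × 100.0 = 9.832 pbw
  SrO: 15.23% × 100.0 = 15.23 pbw
  SiO2: 39.75% × 100.0 = 39.75 pbw
Sums-versus-targets review from the weights as reported, for the quoted basis mass (summed amounts equal target values modulo rounding of the values):
  BaO: 4.199·0.7762 = 3.259 pbw (target 3.259 pbw)
  Al2O3: 29.31·0.003000 + 34.12·0.6553 = 22.45 pbw (target 22.45 pbw)
  Na2O: 16.28·0.5825 = 9.483 pbw (target 9.483 pbw)
  CaO: 20.48·0.4801 = 9.832 pbw (target 9.832 pbw)
  SrO: 21.83·0.6976 = 15.23 pbw (target 15.23 pbw)
  SiO2: 29.31·0.9949 + 20.48·0.5169 = 39.75 pbw (target 39.75 pbw)
Mass balance on the glass: whole batch net of LOI = 100.0 pbw (oxide target masses add up to 100.0 pbw; stated basis 100.0 pbw — differing by rounding only).
Whole-batch sum: Σ batch = 126.2 pbw; ignition loss, Σ(batch × LOI) = 26.22 pbw; as yield: glass ÷ batch → 79.22%.

Batch per 100.0 pbw glass melt:
  Na2CO3: 16.28 pbw
  silica sand: 29.31 pbw
  Al(OH)3: 34.12 pbw
  witherite: 4.199 pbw
  CaSiO3: 20.48 pbw
  SrCO3: 21.83 pbw
Total batch = 126.2 pbw; LOI loss = 26.22 pbw; yield = 79.22%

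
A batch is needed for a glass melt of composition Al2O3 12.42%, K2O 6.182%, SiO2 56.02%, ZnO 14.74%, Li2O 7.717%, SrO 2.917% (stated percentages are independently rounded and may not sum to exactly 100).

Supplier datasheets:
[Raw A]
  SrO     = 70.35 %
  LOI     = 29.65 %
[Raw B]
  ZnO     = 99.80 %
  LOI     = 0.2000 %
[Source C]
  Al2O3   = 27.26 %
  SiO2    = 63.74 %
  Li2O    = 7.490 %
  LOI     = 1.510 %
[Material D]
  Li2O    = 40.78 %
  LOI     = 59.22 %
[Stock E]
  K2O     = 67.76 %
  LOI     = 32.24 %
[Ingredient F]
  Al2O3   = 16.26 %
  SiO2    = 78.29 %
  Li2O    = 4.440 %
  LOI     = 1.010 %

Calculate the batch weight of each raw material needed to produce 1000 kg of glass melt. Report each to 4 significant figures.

Each numeric step maintains full float precision end to end. Rounding to four significant digits extends to every in-between result as shown — each reported figure receives exactly one rounding. The derived quantities are re-derived from the batch weights at 1000 kg of glass at full precision (net glass mass, ignition loss, the yield, totals, the six compositions) as set out in question or answer.
Target masses of each oxide per 1000 kg glass melt:
  Al2O3: 12.42% × 1000 = 124.2 kg
  K2O: 6.182% × 1000 = 61.82 kg
  SiO2: 56.02% × 1000 = 560.2 kg
  ZnO: 14.74% × 1000 = 147.4 kg
  Li2O: 7.717% × 1000 = 77.17 kg
  SrO: 2.917% × 1000 = 29.17 kg
A balance pass over the oxides, using the reported weights, under the basis named above (sum by sum, the targets are met given rounding of the digits):
  Al2O3: 56.00·0.2726 + 670.0·0.1626 = 124.2 kg (target 124.2 kg)
  K2O: 91.23·0.6776 = 61.82 kg (target 61.82 kg)
  SiO2: 56.00·0.6374 + 670.0·0.7829 = 560.2 kg (target 560.2 kg)
  ZnO: 147.7·0.9980 = 147.4 kg (target 147.4 kg)
  Li2O: 56.00·0.07490 + 106.0·0.4078 + 670.0·0.04440 = 77.17 kg (target 77.17 kg)
  SrO: 41.46·0.7035 = 29.17 kg (target 29.17 kg)
Glass-mass sanity pass: net batch after ignition = 1000 kg (per-oxide target masses sum to 1000 kg; versus the stated basis of 1000 kg — a pure rounding effect).
Batch grand total — Σ batch = 1112 kg; loss to ignition Σ batch·LOI = 112.4 kg; glass ÷ batch gives a yield of 89.90%.

Batch per 1000 kg glass melt:
  Raw A: 41.46 kg
  Raw B: 147.7 kg
  Source C: 56.00 kg
  Material D: 106.0 kg
  Stock E: 91.23 kg
  Ingredient F: 670.0 kg
Total batch = 1112 kg; LOI loss = 112.4 kg; yield = 89.90%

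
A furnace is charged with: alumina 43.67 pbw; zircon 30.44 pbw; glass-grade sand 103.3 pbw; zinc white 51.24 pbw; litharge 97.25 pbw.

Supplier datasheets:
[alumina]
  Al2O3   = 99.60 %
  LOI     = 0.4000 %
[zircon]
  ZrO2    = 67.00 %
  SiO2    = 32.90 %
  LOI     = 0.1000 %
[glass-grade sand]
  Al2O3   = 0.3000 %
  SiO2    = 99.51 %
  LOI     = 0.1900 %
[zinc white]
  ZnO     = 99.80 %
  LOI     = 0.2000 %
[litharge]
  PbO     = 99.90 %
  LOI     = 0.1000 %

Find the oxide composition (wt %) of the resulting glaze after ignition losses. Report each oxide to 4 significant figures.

All internal work carries exact precision all the way through; mid-chain values appear (rounded to 4 significant digits) alongside each step; a single rounding completes each reported value. Derived quantities (totals, five oxide percentages, the yield, net glass mass, ignition loss) are rebuilt starting from the weights for 325.3 pbw of glass in full float precision precisely as stated by problem or answer.
Per-oxide mass from batch:
  PbO: 97.25·0.9990 = 97.15 pbw
  ZrO2: 30.44·0.6700 = 20.39 pbw
  Al2O3: 43.67·0.9960 + 103.3·0.003000 = 43.81 pbw
  ZnO: 51.24·0.9980 = 51.14 pbw
  SiO2: 30.44·0.3290 + 103.3·0.9951 = 112.8 pbw
LOI: 43.67·0.004000 + 30.44·0.001000 + 103.3·0.001900 + 51.24·0.002000 + 97.25·0.001000 = 0.6011 pbw
Glass mass = batch − LOI = 325.9 − 0.6011 = 325.3 pbw (equal to the oxide-mass sum)
percent by weight: oxide/glass ×100

Glass mass = 325.3 pbw (batch 325.9 − LOI 0.6011).
Composition: PbO 29.87%, ZrO2 6.270%, Al2O3 13.47%, ZnO 15.72%, SiO2 34.68%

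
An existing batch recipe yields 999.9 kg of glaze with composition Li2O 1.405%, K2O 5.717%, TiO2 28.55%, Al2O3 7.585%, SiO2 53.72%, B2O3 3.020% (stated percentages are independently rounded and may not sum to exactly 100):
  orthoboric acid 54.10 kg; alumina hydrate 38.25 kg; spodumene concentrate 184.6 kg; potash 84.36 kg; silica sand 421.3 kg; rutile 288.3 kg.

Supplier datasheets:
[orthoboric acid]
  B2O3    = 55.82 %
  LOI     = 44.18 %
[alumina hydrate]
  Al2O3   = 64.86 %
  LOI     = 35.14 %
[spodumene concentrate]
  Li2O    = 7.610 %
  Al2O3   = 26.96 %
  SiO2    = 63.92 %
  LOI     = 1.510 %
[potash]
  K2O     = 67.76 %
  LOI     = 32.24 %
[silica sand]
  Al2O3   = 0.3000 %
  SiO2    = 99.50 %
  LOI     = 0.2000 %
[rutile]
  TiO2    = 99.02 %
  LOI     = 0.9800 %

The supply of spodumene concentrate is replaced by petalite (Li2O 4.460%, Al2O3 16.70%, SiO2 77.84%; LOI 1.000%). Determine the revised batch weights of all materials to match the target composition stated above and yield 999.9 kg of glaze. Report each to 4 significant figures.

Revised batch per 999.9 kg glaze:
  orthoboric acid: 54.10 kg
  alumina hydrate: 34.47 kg
  petalite: 315.0 kg
  potash: 84.36 kg
  silica sand: 293.4 kg
  rutile: 288.3 kg
Total batch = 1070 kg; LOI loss = 69.77 kg

Intermediates are displayed rounded to four significant digits in the printout. Every computation carries exact precision through every step; every reported figure sees exactly one rounding — all derived quantities (totals, yield, ignition loss, the six compositions, glass mass) are recomputed from the batch weights at 999.9 kg of glass at full precision precisely as stated by the problem or the answer.
Oxide-by-oxide targets in 999.9 kg glaze:
  Li2O: 1.405% × 999.9 = 14.05 kg
  K2O: 5.717% × 999.9 = 57.16 kg
  TiO2: 28.55% × 999.9 = 285.5 kg
  Al2O3: 7.585% × 999.9 = 75.84 kg
  SiO2: 53.72% × 999.9 = 537.1 kg
  B2O3: 3.020% × 999.9 = 30.20 kg
Mass-balance tally per oxide given the weights on record, for the quoted basis mass (every target is met by its sum once rounding is allowed for):
  Li2O: 315.0·0.04460 = 14.05 kg (target 14.05 kg)
  K2O: 84.36·0.6776 = 57.16 kg (target 57.16 kg)
  TiO2: 288.3·0.9902 = 285.5 kg (target 285.5 kg)
  Al2O3: 34.47·0.6486 + 315.0·0.1670 + 293.4·0.003000 = 75.84 kg (target 75.84 kg)
  SiO2: 315.0·0.7784 + 293.4·0.9950 = 537.1 kg (target 537.1 kg)
  B2O3: 54.10·0.5582 = 30.20 kg (target 30.20 kg)
The glass-mass cross-check: whole batch net of LOI = 999.9 kg (oxide target masses add up to 999.9 kg; the stated basis being 999.9 kg — any gap is answer rounding).
Whole-batch sum: Σ batch = 1070 kg; LOI loss = Σ batch·LOI = 69.77 kg; the yield ratio, glass ÷ batch: 93.48%.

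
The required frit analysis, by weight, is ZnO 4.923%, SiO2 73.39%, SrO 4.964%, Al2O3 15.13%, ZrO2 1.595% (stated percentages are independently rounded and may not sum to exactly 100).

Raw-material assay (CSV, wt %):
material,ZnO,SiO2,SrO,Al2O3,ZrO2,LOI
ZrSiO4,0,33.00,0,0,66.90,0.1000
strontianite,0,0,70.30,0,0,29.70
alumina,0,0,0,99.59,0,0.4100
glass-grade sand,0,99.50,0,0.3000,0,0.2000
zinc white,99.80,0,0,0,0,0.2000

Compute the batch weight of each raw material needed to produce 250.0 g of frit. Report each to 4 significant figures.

Batch per 250.0 g frit:
  ZrSiO4: 5.960 g
  strontianite: 17.65 g
  alumina: 37.43 g
  glass-grade sand: 182.4 g
  zinc white: 12.33 g
Total batch = 255.8 g; LOI loss = 5.791 g; yield = 97.74%

Every computation keeps full float precision at every stage; mid-chain values are shown, with 4-significant-figure rounding, alongside each step. A single rounding finalizes every reported value; all derived quantities, including five oxide percentages, net glass mass, ignition loss, the totals, yield, are rebuilt using the weight values at 250.0 g of glass in full float precision, as set out in the problem or answer text.
Target masses of each oxide per 250.0 g frit:
  ZnO: 4.923% × 250.0 = 12.31 g
  SiO2: 73.39% × 250.0 = 183.5 g
  SrO: 4.964% × 250.0 = 12.41 g
  Al2O3: 15.13% × 250.0 = 37.83 g
  ZrO2: 1.595% × 250.0 = 3.988 g
A balance pass over the oxides, applying the batch weights above, under the basis named above (delivered sums recover each target modulo rounding of the values):
  ZnO: 12.33·0.9980 = 12.31 g (target 12.31 g)
  SiO2: 5.960·0.3300 + 182.4·0.9950 = 183.5 g (target 183.5 g)
  SrO: 17.65·0.7030 = 12.41 g (target 12.41 g)
  Al2O3: 37.43·0.9959 + 182.4·0.003000 = 37.82 g (target 37.83 g)
  ZrO2: 5.960·0.6690 = 3.987 g (target 3.988 g)
Glass-mass closure: Σ batch − LOI loss = 250.0 g (summing oxide targets gives 250.0 g; with the basis standing at 250.0 g — deltas are rounding alone).
Summing the batch: Σ batch = 255.8 g; loss to ignition Σ batch·LOI = 5.791 g; glass ÷ batch gives a yield of 97.74%.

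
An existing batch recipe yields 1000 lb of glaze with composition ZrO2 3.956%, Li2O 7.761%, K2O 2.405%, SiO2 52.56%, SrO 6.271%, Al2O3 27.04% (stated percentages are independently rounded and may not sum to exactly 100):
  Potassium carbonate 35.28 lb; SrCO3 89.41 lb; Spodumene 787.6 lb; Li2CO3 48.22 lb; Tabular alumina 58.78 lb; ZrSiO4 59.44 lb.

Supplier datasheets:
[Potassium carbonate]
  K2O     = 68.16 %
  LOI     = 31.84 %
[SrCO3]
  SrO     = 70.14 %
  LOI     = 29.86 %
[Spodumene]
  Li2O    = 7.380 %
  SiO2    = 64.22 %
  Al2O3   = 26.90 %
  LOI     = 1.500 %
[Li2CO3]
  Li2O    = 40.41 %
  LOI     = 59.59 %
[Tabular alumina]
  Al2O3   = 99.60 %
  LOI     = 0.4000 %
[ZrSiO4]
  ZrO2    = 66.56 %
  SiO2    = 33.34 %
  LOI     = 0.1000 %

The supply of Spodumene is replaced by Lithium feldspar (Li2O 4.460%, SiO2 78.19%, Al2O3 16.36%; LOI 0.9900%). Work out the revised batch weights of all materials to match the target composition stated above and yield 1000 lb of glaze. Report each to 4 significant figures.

The working math holds full precision at each step. Values along the way are printed rounded to 4 significant figures across the worked steps; exactly one rounding is applied to every reported number — derived quantities, including yield, LOI, glass mass, the totals, the six compositions, are re-derived from the weighed amounts for 1000 lb of glass in full float precision, precisely as stated by the question or the answer.
Oxide-by-oxide targets in 1000 lb glaze:
  ZrO2: 3.956% × 1000 = 39.56 lb
  Li2O: 7.761% × 1000 = 77.61 lb
  K2O: 2.405% × 1000 = 24.05 lb
  SiO2: 52.56% × 1000 = 525.6 lb
  SrO: 6.271% × 1000 = 62.71 lb
  Al2O3: 27.04% × 1000 = 270.4 lb
Balance tally, oxide-wise, per the reported batch figures, versus the basis set out (each sum matches its target mass given rounding of the digits):
  ZrO2: 59.44·0.6656 = 39.56 lb (target 39.56 lb)
  Li2O: 646.9·0.04460 + 120.7·0.4041 = 77.63 lb (target 77.61 lb)
  K2O: 35.28·0.6816 = 24.05 lb (target 24.05 lb)
  SiO2: 646.9·0.7819 + 59.44·0.3334 = 525.6 lb (target 525.6 lb)
  SrO: 89.41·0.7014 = 62.71 lb (target 62.71 lb)
  Al2O3: 646.9·0.1636 + 165.2·0.9960 = 270.4 lb (target 270.4 lb)
Mass balance on the glass: Σ batch − LOI loss = 999.9 lb (summing oxide targets gives 999.9 lb; the stated basis being 1000 lb — a pure rounding effect).
Batch grand total — Σ batch = 1117 lb; the LOI term Σ batch·LOI equals 117.0 lb; glass ÷ batch gives a yield of 89.53%.

Revised batch per 1000 lb glaze:
  Potassium carbonate: 35.28 lb
  SrCO3: 89.41 lb
  Lithium feldspar: 646.9 lb
  Li2CO3: 120.7 lb
  Tabular alumina: 165.2 lb
  ZrSiO4: 59.44 lb
Total batch = 1117 lb; LOI loss = 117.0 lb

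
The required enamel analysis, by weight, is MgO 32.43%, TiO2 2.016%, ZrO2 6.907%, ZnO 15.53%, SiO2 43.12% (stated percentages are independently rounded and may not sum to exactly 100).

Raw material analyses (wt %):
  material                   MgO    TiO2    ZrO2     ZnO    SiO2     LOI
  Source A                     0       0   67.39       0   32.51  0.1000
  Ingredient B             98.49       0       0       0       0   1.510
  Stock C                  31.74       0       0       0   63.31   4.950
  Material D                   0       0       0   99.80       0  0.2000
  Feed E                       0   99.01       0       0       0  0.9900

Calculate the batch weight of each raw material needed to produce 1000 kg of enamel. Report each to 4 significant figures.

Batch per 1000 kg enamel:
  Source A: 102.5 kg
  Ingredient B: 126.7 kg
  Stock C: 628.5 kg
  Material D: 155.6 kg
  Feed E: 20.36 kg
Total batch = 1034 kg; LOI loss = 33.64 kg; yield = 96.75%

Working values are printed, rounded to four significant digits, alongside each step. Every computation maintains full float precision in all steps — each reported result takes a single rounding; the derived quantities (glass mass, the five compositions, LOI, yield, totals) are re-derived in full precision from the batch weights on 1000 kg of glass, exactly as shown in question or answer.
Target oxide masses per 1000 kg enamel:
  MgO: 32.43% × 1000 = 324.3 kg
  TiO2: 2.016% × 1000 = 20.16 kg
  ZrO2: 6.907% × 1000 = 69.07 kg
  ZnO: 15.53% × 1000 = 155.3 kg
  SiO2: 43.12% × 1000 = 431.2 kg
Sums-versus-targets review using the reported weights, against the basis in use (delivered sums recover each target net of answer rounding effects):
  MgO: 126.7·0.9849 + 628.5·0.3174 = 324.3 kg (target 324.3 kg)
  TiO2: 20.36·0.9901 = 20.16 kg (target 20.16 kg)
  ZrO2: 102.5·0.6739 = 69.07 kg (target 69.07 kg)
  ZnO: 155.6·0.9980 = 155.3 kg (target 155.3 kg)
  SiO2: 102.5·0.3251 + 628.5·0.6331 = 431.2 kg (target 431.2 kg)
Consistency of the glass mass: batch total minus LOI = 1000 kg (the Σ of target masses is 1000 kg; against the stated basis, 1000 kg — any gap is answer rounding).
Batch total: Σ batch = 1034 kg; loss to ignition Σ batch·LOI = 33.64 kg; yield = glass ÷ total batch = 96.75%.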